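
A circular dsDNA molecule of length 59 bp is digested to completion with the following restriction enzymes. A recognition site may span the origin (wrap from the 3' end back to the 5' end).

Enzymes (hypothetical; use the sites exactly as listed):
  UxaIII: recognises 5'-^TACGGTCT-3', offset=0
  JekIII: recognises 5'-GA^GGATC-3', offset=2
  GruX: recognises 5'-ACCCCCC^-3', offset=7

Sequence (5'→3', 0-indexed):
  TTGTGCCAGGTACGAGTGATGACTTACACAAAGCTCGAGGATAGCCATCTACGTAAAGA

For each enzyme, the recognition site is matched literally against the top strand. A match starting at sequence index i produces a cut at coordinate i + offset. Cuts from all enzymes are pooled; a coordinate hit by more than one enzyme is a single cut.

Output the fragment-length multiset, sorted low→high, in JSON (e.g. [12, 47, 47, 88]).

Scan for sites:
  UxaIII (TACGGTCT, off=0): no sites
  JekIII (GAGGATC, off=2): no sites
  GruX (ACCCCCC, off=7): no sites

All cut coordinates (distinct, sorted): ∅

Fragments:
  no cuts → one circular fragment of 59 bp

[59]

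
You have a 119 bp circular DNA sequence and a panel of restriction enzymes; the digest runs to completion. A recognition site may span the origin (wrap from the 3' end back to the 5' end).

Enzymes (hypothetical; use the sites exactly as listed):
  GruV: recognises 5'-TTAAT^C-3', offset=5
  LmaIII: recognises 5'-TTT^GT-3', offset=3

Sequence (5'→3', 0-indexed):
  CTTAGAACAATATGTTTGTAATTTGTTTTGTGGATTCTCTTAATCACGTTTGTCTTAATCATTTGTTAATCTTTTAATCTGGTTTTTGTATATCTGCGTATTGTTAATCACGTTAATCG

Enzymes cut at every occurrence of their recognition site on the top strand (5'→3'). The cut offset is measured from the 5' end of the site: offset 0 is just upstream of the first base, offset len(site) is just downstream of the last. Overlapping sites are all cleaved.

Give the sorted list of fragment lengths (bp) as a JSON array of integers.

Per-enzyme occurrences:
  GruV TTAATC/5: at [39, 54, 65, 73, 103, 112] ⇒ [44, 59, 70, 78, 108, 117]
  LmaIII TTTGT/3: at [14, 21, 26, 48, 61, 84] ⇒ [17, 24, 29, 51, 64, 87]

All cut coordinates (distinct, sorted): [17, 24, 29, 44, 51, 59, 64, 70, 78, 87, 108, 117]

Fragment lengths:
  17→24: 7 bp
  24→29: 5 bp
  29→44: 15 bp
  44→51: 7 bp
  51→59: 8 bp
  59→64: 5 bp
  64→70: 6 bp
  70→78: 8 bp
  78→87: 9 bp
  87→108: 21 bp
  108→117: 9 bp
  117→17 (wrap): 119-117+17 = 19 bp

[5,5,6,7,7,8,8,9,9,15,19,21]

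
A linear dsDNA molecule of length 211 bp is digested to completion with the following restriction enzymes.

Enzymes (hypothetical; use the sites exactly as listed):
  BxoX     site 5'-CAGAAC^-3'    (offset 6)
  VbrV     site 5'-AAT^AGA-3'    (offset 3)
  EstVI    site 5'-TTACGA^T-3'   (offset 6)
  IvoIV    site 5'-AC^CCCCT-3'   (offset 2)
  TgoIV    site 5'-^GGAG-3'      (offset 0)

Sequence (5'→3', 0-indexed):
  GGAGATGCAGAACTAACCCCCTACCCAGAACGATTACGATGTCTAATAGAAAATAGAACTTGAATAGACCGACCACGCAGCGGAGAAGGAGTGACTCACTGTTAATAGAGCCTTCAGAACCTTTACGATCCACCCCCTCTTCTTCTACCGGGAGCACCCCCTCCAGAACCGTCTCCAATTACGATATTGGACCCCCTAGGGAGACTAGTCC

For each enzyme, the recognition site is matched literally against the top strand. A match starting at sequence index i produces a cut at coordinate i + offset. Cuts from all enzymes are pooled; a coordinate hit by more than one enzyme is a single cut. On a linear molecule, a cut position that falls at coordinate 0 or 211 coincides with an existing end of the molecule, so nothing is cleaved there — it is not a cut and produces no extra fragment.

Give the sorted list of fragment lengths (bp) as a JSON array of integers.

[4,5,6,7,7,7,8,8,8,8,11,12,12,13,14,14,15,16,17,19]

Scan for sites:
  BxoX (CAGAAC, off=6): starts [7, 25, 114, 163] → cuts [13, 31, 120, 169]
  VbrV (AATAGA, off=3): starts [44, 51, 62, 103] → cuts [47, 54, 65, 106]
  EstVI (TTACGAT, off=6): starts [33, 122, 178] → cuts [39, 128, 184]
  IvoIV (ACCCCCT, off=2): starts [15, 131, 155, 190] → cuts [17, 133, 157, 192]
  TgoIV (GGAG, off=0): starts [0, 81, 87, 150, 199] → cuts [81, 87, 150, 199] (position 0 is a terminus of the linear molecule — no cut)

All cut coordinates (distinct, sorted): [13, 17, 31, 39, 47, 54, 65, 81, 87, 106, 120, 128, 133, 150, 157, 169, 184, 192, 199]

Fragment lengths:
  [0,13): 13 bp
  [13,17): 4 bp
  [17,31): 14 bp
  [31,39): 8 bp
  [39,47): 8 bp
  [47,54): 7 bp
  [54,65): 11 bp
  [65,81): 16 bp
  [81,87): 6 bp
  [87,106): 19 bp
  [106,120): 14 bp
  [120,128): 8 bp
  [128,133): 5 bp
  [133,150): 17 bp
  [150,157): 7 bp
  [157,169): 12 bp
  [169,184): 15 bp
  [184,192): 8 bp
  [192,199): 7 bp
  [199,211): 12 bp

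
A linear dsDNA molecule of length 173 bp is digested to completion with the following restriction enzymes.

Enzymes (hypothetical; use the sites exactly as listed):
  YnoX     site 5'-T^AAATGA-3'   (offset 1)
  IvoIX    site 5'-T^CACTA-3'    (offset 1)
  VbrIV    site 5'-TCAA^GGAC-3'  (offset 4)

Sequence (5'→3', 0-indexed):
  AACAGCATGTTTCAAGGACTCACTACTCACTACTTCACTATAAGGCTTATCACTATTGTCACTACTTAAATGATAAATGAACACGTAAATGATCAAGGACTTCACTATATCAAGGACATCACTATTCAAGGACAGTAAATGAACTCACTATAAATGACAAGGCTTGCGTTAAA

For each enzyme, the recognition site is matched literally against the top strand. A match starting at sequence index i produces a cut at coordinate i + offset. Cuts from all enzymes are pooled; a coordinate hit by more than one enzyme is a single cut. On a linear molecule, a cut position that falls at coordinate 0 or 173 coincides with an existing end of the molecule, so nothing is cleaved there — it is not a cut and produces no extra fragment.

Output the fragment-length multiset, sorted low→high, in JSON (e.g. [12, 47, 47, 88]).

[5,6,6,6,7,7,7,8,8,9,9,10,10,11,12,15,15,22]

Scan for sites:
  YnoX TAAATGA/1: at [66, 73, 85, 135, 150] ⇒ [67, 74, 86, 136, 151]
  IvoIX TCACTA/1: at [19, 26, 34, 49, 58, 101, 118, 144] ⇒ [20, 27, 35, 50, 59, 102, 119, 145]
  VbrIV TCAAGGAC/4: at [11, 92, 109, 125] ⇒ [15, 96, 113, 129]

Pooled cuts: [15, 20, 27, 35, 50, 59, 67, 74, 86, 96, 102, 113, 119, 129, 136, 145, 151]

Fragment lengths:
  [0,15): 15 bp
  [15,20): 5 bp
  [20,27): 7 bp
  [27,35): 8 bp
  [35,50): 15 bp
  [50,59): 9 bp
  [59,67): 8 bp
  [67,74): 7 bp
  [74,86): 12 bp
  [86,96): 10 bp
  [96,102): 6 bp
  [102,113): 11 bp
  [113,119): 6 bp
  [119,129): 10 bp
  [129,136): 7 bp
  [136,145): 9 bp
  [145,151): 6 bp
  [151,173): 22 bp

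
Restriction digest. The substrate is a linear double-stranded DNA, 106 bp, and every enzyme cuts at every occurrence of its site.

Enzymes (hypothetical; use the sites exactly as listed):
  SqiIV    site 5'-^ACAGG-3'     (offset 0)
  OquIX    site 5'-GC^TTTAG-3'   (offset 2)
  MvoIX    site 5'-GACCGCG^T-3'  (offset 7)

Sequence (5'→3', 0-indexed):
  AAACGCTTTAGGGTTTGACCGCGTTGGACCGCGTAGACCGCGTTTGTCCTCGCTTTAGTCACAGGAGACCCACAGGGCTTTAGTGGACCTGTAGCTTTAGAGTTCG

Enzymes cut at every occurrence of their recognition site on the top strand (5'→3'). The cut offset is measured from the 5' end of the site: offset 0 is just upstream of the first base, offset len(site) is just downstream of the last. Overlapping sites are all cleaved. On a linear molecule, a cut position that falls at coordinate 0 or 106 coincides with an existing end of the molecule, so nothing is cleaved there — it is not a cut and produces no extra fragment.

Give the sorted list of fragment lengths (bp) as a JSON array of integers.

[6,7,7,9,10,11,11,11,17,17]

Site scan:
  SqiIV ACAGG/0: at [60, 71] ⇒ [60, 71]
  OquIX GCTTTAG/2: at [4, 51, 76, 93] ⇒ [6, 53, 78, 95]
  MvoIX GACCGCGT/7: at [16, 26, 35] ⇒ [23, 33, 42]

Pooled cuts: [6, 23, 33, 42, 53, 60, 71, 78, 95]

Fragments:
  [0,6): 6 bp
  [6,23): 17 bp
  [23,33): 10 bp
  [33,42): 9 bp
  [42,53): 11 bp
  [53,60): 7 bp
  [60,71): 11 bp
  [71,78): 7 bp
  [78,95): 17 bp
  [95,106): 11 bp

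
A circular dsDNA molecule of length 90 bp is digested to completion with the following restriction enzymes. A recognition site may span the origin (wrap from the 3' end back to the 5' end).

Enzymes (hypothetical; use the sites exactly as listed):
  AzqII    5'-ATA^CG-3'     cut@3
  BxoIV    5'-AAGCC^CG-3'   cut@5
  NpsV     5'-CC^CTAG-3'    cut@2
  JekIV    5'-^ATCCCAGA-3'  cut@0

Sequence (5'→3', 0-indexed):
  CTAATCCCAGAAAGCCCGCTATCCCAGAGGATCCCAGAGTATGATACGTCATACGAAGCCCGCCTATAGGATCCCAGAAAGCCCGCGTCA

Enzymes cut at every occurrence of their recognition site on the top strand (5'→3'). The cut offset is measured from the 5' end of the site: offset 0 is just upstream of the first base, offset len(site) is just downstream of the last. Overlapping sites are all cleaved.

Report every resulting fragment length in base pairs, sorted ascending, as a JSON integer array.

Site scan:
  AzqII (ATACG, off=3): starts [43, 50] → cuts [46, 53]
  BxoIV (AAGCCCG, off=5): starts [11, 55, 78] → cuts [16, 60, 83]
  NpsV (CCCTAG, off=2): no sites
  JekIV (ATCCCAGA, off=0): starts [3, 20, 30, 70] → cuts [3, 20, 30, 70]

Pooled cuts: [3, 16, 20, 30, 46, 53, 60, 70, 83]

Fragments:
  3→16: 13 bp
  16→20: 4 bp
  20→30: 10 bp
  30→46: 16 bp
  46→53: 7 bp
  53→60: 7 bp
  60→70: 10 bp
  70→83: 13 bp
  83→3 (wrap): 90-83+3 = 10 bp

[4,7,7,10,10,10,13,13,16]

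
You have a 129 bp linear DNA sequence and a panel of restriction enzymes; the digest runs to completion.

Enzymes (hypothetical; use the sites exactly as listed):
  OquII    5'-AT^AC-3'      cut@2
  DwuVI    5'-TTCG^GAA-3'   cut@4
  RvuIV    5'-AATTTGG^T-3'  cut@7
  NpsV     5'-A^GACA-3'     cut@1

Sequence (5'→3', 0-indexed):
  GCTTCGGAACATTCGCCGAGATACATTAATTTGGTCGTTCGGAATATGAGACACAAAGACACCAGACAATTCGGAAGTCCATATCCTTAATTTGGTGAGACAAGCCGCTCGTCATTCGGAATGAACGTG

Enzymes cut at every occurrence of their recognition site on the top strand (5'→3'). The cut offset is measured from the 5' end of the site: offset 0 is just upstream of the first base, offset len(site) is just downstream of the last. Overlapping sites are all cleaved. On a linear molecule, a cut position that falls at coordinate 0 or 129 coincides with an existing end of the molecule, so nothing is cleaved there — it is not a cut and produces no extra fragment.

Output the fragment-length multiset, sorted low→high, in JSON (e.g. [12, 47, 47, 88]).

Scan for sites:
  OquII (ATAC, off=2): starts [20] → cuts [22]
  DwuVI (TTCGGAA, off=4): starts [2, 37, 69, 114] → cuts [6, 41, 73, 118]
  RvuIV (AATTTGGT, off=7): starts [27, 88] → cuts [34, 95]
  NpsV (AGACA, off=1): starts [48, 56, 63, 97] → cuts [49, 57, 64, 98]

All cut coordinates (distinct, sorted): [6, 22, 34, 41, 49, 57, 64, 73, 95, 98, 118]

Fragment lengths:
  [0,6): 6 bp
  [6,22): 16 bp
  [22,34): 12 bp
  [34,41): 7 bp
  [41,49): 8 bp
  [49,57): 8 bp
  [57,64): 7 bp
  [64,73): 9 bp
  [73,95): 22 bp
  [95,98): 3 bp
  [98,118): 20 bp
  [118,129): 11 bp

[3,6,7,7,8,8,9,11,12,16,20,22]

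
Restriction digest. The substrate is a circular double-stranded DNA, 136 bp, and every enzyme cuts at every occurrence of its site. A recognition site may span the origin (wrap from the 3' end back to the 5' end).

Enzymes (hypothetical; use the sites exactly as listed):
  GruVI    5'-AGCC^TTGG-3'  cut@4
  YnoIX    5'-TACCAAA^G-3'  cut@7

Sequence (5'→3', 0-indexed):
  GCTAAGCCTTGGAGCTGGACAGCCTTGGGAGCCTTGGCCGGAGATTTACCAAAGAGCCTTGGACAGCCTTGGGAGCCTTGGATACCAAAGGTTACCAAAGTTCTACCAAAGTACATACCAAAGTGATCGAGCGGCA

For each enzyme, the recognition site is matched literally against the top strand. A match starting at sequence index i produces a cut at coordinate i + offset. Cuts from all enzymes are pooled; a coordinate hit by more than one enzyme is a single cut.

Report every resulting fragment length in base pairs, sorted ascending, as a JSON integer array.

[5,9,9,10,10,11,12,12,16,20,22]

Scan for sites:
  GruVI (AGCCTTGG, off=4): starts [4, 20, 29, 54, 64, 73] → cuts [8, 24, 33, 58, 68, 77]
  YnoIX (TACCAAAG, off=7): starts [46, 82, 92, 103, 115] → cuts [53, 89, 99, 110, 122]

All cut coordinates (distinct, sorted): [8, 24, 33, 53, 58, 68, 77, 89, 99, 110, 122]

Fragment lengths:
  8→24: 16 bp
  24→33: 9 bp
  33→53: 20 bp
  53→58: 5 bp
  58→68: 10 bp
  68→77: 9 bp
  77→89: 12 bp
  89→99: 10 bp
  99→110: 11 bp
  110→122: 12 bp
  122→8 (wrap): 136-122+8 = 22 bp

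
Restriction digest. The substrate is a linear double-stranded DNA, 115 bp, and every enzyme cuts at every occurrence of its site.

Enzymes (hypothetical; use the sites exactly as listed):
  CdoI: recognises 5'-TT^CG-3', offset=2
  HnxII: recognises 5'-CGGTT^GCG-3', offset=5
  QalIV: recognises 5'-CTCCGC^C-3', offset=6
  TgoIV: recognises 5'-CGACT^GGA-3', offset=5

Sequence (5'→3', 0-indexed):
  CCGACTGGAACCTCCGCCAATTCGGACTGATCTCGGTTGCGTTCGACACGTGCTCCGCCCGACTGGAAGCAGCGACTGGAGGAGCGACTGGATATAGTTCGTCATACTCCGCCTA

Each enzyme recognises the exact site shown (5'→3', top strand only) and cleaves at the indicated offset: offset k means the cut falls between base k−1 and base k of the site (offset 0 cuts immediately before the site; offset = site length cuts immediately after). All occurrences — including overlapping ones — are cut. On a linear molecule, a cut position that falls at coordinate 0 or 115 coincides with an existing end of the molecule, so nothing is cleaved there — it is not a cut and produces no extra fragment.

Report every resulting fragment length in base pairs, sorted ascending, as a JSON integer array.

Per-enzyme occurrences:
  CdoI TTCG/2: at [20, 41, 97] ⇒ [22, 43, 99]
  HnxII CGGTTGCG/5: at [33] ⇒ [38]
  QalIV CTCCGCC/6: at [11, 52, 106] ⇒ [17, 58, 112]
  TgoIV CGACTGGA/5: at [1, 59, 72, 84] ⇒ [6, 64, 77, 89]

Pooled cuts: [6, 17, 22, 38, 43, 58, 64, 77, 89, 99, 112]

Fragments:
  [0,6): 6 bp
  [6,17): 11 bp
  [17,22): 5 bp
  [22,38): 16 bp
  [38,43): 5 bp
  [43,58): 15 bp
  [58,64): 6 bp
  [64,77): 13 bp
  [77,89): 12 bp
  [89,99): 10 bp
  [99,112): 13 bp
  [112,115): 3 bp

[3,5,5,6,6,10,11,12,13,13,15,16]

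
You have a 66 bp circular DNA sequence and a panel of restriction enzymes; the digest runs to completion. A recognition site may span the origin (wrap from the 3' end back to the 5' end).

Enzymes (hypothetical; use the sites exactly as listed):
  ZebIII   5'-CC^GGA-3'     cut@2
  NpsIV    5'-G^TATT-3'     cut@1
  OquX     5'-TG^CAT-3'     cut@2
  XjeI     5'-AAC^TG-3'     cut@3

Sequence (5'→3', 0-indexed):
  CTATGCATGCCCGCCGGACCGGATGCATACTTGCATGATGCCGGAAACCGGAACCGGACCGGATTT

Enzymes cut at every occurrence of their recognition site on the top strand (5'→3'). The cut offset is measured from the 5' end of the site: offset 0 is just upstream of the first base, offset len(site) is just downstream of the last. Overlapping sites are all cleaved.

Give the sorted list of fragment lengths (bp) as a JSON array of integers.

Per-enzyme occurrences:
  ZebIII (CCGGA, off=2): starts [13, 18, 40, 47, 53, 58] → cuts [15, 20, 42, 49, 55, 60]
  NpsIV (GTATT, off=1): no sites
  OquX (TGCAT, off=2): starts [3, 23, 31] → cuts [5, 25, 33]
  XjeI (AACTG, off=3): no sites

All cut coordinates (distinct, sorted): [5, 15, 20, 25, 33, 42, 49, 55, 60]

Fragments:
  5→15: 10 bp
  15→20: 5 bp
  20→25: 5 bp
  25→33: 8 bp
  33→42: 9 bp
  42→49: 7 bp
  49→55: 6 bp
  55→60: 5 bp
  60→5 (wrap): 66-60+5 = 11 bp

[5,5,5,6,7,8,9,10,11]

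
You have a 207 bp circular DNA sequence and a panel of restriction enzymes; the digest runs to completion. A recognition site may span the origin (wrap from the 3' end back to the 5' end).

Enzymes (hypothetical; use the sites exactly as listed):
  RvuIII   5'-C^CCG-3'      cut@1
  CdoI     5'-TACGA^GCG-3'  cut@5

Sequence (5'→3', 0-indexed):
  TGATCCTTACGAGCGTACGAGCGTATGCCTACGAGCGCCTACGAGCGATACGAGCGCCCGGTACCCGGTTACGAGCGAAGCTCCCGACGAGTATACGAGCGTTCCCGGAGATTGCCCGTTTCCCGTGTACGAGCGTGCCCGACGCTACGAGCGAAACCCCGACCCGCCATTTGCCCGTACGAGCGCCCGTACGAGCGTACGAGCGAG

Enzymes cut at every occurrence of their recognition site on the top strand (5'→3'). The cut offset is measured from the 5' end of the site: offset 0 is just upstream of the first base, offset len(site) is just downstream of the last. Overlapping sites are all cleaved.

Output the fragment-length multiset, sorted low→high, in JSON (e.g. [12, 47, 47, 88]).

Scan for sites:
  RvuIII (CCCG, off=1): starts [56, 63, 82, 103, 114, 121, 137, 157, 162, 173, 185] → cuts [57, 64, 83, 104, 115, 122, 138, 158, 163, 174, 186]
  CdoI (TACGAGCG, off=5): starts [7, 15, 29, 39, 48, 69, 93, 127, 145, 177, 189, 197] → cuts [12, 20, 34, 44, 53, 74, 98, 132, 150, 182, 194, 202]

All cut coordinates (distinct, sorted): [12, 20, 34, 44, 53, 57, 64, 74, 83, 98, 104, 115, 122, 132, 138, 150, 158, 163, 174, 182, 186, 194, 202]

Fragment lengths:
  12→20: 8 bp
  20→34: 14 bp
  34→44: 10 bp
  44→53: 9 bp
  53→57: 4 bp
  57→64: 7 bp
  64→74: 10 bp
  74→83: 9 bp
  83→98: 15 bp
  98→104: 6 bp
  104→115: 11 bp
  115→122: 7 bp
  122→132: 10 bp
  132→138: 6 bp
  138→150: 12 bp
  150→158: 8 bp
  158→163: 5 bp
  163→174: 11 bp
  174→182: 8 bp
  182→186: 4 bp
  186→194: 8 bp
  194→202: 8 bp
  202→12 (wrap): 207-202+12 = 17 bp

[4,4,5,6,6,7,7,8,8,8,8,8,9,9,10,10,10,11,11,12,14,15,17]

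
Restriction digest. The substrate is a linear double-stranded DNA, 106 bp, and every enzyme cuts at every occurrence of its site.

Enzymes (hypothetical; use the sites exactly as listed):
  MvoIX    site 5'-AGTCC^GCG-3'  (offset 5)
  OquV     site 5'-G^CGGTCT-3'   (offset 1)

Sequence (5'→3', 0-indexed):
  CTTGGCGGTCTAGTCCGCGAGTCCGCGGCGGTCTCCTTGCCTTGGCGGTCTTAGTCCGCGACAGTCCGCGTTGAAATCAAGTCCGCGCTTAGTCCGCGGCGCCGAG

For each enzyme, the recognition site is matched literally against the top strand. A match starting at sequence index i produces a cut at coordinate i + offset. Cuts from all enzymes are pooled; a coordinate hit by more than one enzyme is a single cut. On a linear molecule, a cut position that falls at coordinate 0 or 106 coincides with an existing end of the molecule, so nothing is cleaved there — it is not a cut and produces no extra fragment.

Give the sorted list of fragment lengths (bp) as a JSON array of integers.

[4,5,8,10,11,11,11,12,17,17]

Scan for sites:
  MvoIX (AGTCCGCG, off=5): starts [11, 19, 52, 62, 79, 90] → cuts [16, 24, 57, 67, 84, 95]
  OquV (GCGGTCT, off=1): starts [4, 27, 44] → cuts [5, 28, 45]

Pooled cuts: [5, 16, 24, 28, 45, 57, 67, 84, 95]

Fragments:
  [0,5): 5 bp
  [5,16): 11 bp
  [16,24): 8 bp
  [24,28): 4 bp
  [28,45): 17 bp
  [45,57): 12 bp
  [57,67): 10 bp
  [67,84): 17 bp
  [84,95): 11 bp
  [95,106): 11 bp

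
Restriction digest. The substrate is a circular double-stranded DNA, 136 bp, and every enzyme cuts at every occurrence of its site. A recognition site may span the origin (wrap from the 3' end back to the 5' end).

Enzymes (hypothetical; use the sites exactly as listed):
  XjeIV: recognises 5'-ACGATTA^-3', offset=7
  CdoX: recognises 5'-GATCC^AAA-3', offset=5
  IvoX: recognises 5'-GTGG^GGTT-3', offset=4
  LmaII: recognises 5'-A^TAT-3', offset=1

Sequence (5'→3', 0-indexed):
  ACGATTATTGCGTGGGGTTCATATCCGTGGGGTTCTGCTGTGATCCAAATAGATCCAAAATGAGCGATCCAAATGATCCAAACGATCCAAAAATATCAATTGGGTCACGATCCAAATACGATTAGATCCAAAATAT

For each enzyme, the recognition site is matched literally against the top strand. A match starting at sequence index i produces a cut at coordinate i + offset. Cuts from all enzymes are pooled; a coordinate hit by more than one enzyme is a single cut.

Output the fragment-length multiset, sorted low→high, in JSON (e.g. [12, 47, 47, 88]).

Scan for sites:
  XjeIV ACGATTA/7: at [0, 117] ⇒ [7, 124]
  CdoX GATCCAAA/5: at [41, 51, 65, 74, 83, 108, 124] ⇒ [46, 56, 70, 79, 88, 113, 129]
  IvoX GTGGGGTT/4: at [11, 26] ⇒ [15, 30]
  LmaII ATAT/1: at [20, 92, 132] ⇒ [21, 93, 133]

All cut coordinates (distinct, sorted): [7, 15, 21, 30, 46, 56, 70, 79, 88, 93, 113, 124, 129, 133]

Fragments:
  7→15: 8 bp
  15→21: 6 bp
  21→30: 9 bp
  30→46: 16 bp
  46→56: 10 bp
  56→70: 14 bp
  70→79: 9 bp
  79→88: 9 bp
  88→93: 5 bp
  93→113: 20 bp
  113→124: 11 bp
  124→129: 5 bp
  129→133: 4 bp
  133→7 (wrap): 136-133+7 = 10 bp

[4,5,5,6,8,9,9,9,10,10,11,14,16,20]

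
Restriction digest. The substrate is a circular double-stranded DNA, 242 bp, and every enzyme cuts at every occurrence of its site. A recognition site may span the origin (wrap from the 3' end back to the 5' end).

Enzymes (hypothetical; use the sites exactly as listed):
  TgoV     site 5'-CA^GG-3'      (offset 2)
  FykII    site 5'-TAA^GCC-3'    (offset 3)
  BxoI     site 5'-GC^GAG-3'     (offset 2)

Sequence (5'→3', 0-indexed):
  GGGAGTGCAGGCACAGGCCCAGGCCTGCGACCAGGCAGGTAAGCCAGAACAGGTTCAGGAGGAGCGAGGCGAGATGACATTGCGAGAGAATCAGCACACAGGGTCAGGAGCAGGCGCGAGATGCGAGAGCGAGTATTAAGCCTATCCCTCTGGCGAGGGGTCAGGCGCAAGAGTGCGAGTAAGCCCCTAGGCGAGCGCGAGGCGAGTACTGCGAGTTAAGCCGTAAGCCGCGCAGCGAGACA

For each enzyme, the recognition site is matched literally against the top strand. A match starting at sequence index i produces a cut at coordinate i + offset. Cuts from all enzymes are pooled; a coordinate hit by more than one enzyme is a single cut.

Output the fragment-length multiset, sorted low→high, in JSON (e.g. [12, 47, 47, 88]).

[4,5,5,5,5,6,6,6,6,6,6,6,6,6,7,7,7,8,9,9,9,9,9,10,10,12,13,13,15,17]

Per-enzyme occurrences:
  TgoV CAGG/2: at [7, 13, 19, 31, 35, 49, 55, 98, 104, 110, 161, 240] ⇒ [0, 9, 15, 21, 33, 37, 51, 57, 100, 106, 112, 163]
  FykII TAAGCC/3: at [39, 136, 179, 216, 223] ⇒ [42, 139, 182, 219, 226]
  BxoI GCGAG/2: at [63, 68, 81, 115, 122, 128, 152, 174, 190, 196, 201, 210, 234] ⇒ [65, 70, 83, 117, 124, 130, 154, 176, 192, 198, 203, 212, 236]

Pooled cuts: [0, 9, 15, 21, 33, 37, 42, 51, 57, 65, 70, 83, 100, 106, 112, 117, 124, 130, 139, 154, 163, 176, 182, 192, 198, 203, 212, 219, 226, 236]

Fragment lengths:
  0→9: 9 bp
  9→15: 6 bp
  15→21: 6 bp
  21→33: 12 bp
  33→37: 4 bp
  37→42: 5 bp
  42→51: 9 bp
  51→57: 6 bp
  57→65: 8 bp
  65→70: 5 bp
  70→83: 13 bp
  83→100: 17 bp
  100→106: 6 bp
  106→112: 6 bp
  112→117: 5 bp
  117→124: 7 bp
  124→130: 6 bp
  130→139: 9 bp
  139→154: 15 bp
  154→163: 9 bp
  163→176: 13 bp
  176→182: 6 bp
  182→192: 10 bp
  192→198: 6 bp
  198→203: 5 bp
  203→212: 9 bp
  212→219: 7 bp
  219→226: 7 bp
  226→236: 10 bp
  236→0 (wrap): 242-236+0 = 6 bp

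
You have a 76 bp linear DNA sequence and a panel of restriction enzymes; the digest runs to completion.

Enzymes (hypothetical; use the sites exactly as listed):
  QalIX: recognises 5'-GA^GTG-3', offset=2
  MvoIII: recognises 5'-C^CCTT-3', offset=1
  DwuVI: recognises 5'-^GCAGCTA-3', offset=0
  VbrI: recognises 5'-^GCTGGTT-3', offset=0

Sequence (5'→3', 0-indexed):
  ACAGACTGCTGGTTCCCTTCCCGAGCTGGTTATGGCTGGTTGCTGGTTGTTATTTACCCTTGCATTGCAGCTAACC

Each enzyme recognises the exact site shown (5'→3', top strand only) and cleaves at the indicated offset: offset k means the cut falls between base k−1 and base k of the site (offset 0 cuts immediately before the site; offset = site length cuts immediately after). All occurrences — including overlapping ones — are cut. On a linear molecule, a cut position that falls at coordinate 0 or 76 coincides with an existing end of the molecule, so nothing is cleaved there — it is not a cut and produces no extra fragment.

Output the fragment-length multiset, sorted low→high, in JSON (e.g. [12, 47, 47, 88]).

[7,7,8,9,9,10,10,16]

Scan for sites:
  QalIX (GAGTG, off=2): no sites
  MvoIII CCCTT/1: at [14, 56] ⇒ [15, 57]
  DwuVI GCAGCTA/0: at [66] ⇒ [66]
  VbrI GCTGGTT/0: at [7, 24, 34, 41] ⇒ [7, 24, 34, 41]

Pooled cuts: [7, 15, 24, 34, 41, 57, 66]

Fragments:
  [0,7): 7 bp
  [7,15): 8 bp
  [15,24): 9 bp
  [24,34): 10 bp
  [34,41): 7 bp
  [41,57): 16 bp
  [57,66): 9 bp
  [66,76): 10 bp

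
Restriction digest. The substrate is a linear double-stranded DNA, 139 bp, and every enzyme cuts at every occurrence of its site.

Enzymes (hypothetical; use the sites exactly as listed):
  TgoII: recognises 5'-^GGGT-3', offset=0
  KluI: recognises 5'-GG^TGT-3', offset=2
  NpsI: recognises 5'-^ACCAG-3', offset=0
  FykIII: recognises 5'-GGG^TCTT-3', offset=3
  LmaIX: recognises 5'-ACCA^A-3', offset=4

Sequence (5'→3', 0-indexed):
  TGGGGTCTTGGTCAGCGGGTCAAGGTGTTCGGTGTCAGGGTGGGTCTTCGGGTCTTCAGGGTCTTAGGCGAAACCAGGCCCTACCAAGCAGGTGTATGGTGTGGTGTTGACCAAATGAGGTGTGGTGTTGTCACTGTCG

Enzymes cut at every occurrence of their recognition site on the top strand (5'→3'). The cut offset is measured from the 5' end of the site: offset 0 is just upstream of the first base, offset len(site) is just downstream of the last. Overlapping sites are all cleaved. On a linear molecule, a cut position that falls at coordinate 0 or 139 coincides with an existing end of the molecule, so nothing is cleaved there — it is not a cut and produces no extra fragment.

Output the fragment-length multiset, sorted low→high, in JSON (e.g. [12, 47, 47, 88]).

Scan for sites:
  TgoII GGGT/0: at [2, 16, 37, 41, 49, 58] ⇒ [2, 16, 37, 41, 49, 58]
  KluI GGTGT/2: at [23, 30, 90, 97, 102, 118, 123] ⇒ [25, 32, 92, 99, 104, 120, 125]
  NpsI ACCAG/0: at [72] ⇒ [72]
  FykIII GGGTCTT/3: at [2, 41, 49, 58] ⇒ [5, 44, 52, 61]
  LmaIX ACCAA/4: at [82, 109] ⇒ [86, 113]

Pooled cuts: [2, 5, 16, 25, 32, 37, 41, 44, 49, 52, 58, 61, 72, 86, 92, 99, 104, 113, 120, 125]

Fragments:
  [0,2): 2 bp
  [2,5): 3 bp
  [5,16): 11 bp
  [16,25): 9 bp
  [25,32): 7 bp
  [32,37): 5 bp
  [37,41): 4 bp
  [41,44): 3 bp
  [44,49): 5 bp
  [49,52): 3 bp
  [52,58): 6 bp
  [58,61): 3 bp
  [61,72): 11 bp
  [72,86): 14 bp
  [86,92): 6 bp
  [92,99): 7 bp
  [99,104): 5 bp
  [104,113): 9 bp
  [113,120): 7 bp
  [120,125): 5 bp
  [125,139): 14 bp

[2,3,3,3,3,4,5,5,5,5,6,6,7,7,7,9,9,11,11,14,14]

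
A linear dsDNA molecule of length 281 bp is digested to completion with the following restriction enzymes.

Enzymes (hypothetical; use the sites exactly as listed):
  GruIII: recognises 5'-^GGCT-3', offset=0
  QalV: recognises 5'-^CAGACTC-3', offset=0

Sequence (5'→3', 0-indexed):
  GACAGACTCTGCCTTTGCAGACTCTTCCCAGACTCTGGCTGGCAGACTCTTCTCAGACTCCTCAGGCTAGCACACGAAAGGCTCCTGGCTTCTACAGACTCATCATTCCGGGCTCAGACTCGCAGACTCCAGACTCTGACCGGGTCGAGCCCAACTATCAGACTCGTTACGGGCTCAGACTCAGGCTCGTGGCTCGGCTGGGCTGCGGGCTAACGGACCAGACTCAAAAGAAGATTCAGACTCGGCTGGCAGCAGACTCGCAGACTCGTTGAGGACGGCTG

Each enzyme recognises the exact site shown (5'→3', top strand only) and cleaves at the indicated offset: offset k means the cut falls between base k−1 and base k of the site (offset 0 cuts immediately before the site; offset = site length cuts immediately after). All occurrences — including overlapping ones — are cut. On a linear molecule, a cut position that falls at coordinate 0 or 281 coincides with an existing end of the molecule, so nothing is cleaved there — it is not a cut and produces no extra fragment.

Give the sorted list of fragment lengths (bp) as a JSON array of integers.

[2,4,4,5,5,5,6,7,7,7,7,7,8,8,8,8,8,9,11,11,11,11,13,15,15,16,16,18,29]

Site scan:
  GruIII (GGCT, off=0): starts [36, 64, 79, 86, 110, 171, 183, 190, 195, 200, 207, 243, 276] → cuts [36, 64, 79, 86, 110, 171, 183, 190, 195, 200, 207, 243, 276]
  QalV (CAGACTC, off=0): starts [2, 17, 28, 42, 53, 94, 114, 122, 129, 158, 175, 218, 236, 252, 260] → cuts [2, 17, 28, 42, 53, 94, 114, 122, 129, 158, 175, 218, 236, 252, 260]

All cut coordinates (distinct, sorted): [2, 17, 28, 36, 42, 53, 64, 79, 86, 94, 110, 114, 122, 129, 158, 171, 175, 183, 190, 195, 200, 207, 218, 236, 243, 252, 260, 276]

Fragments:
  [0,2): 2 bp
  [2,17): 15 bp
  [17,28): 11 bp
  [28,36): 8 bp
  [36,42): 6 bp
  [42,53): 11 bp
  [53,64): 11 bp
  [64,79): 15 bp
  [79,86): 7 bp
  [86,94): 8 bp
  [94,110): 16 bp
  [110,114): 4 bp
  [114,122): 8 bp
  [122,129): 7 bp
  [129,158): 29 bp
  [158,171): 13 bp
  [171,175): 4 bp
  [175,183): 8 bp
  [183,190): 7 bp
  [190,195): 5 bp
  [195,200): 5 bp
  [200,207): 7 bp
  [207,218): 11 bp
  [218,236): 18 bp
  [236,243): 7 bp
  [243,252): 9 bp
  [252,260): 8 bp
  [260,276): 16 bp
  [276,281): 5 bp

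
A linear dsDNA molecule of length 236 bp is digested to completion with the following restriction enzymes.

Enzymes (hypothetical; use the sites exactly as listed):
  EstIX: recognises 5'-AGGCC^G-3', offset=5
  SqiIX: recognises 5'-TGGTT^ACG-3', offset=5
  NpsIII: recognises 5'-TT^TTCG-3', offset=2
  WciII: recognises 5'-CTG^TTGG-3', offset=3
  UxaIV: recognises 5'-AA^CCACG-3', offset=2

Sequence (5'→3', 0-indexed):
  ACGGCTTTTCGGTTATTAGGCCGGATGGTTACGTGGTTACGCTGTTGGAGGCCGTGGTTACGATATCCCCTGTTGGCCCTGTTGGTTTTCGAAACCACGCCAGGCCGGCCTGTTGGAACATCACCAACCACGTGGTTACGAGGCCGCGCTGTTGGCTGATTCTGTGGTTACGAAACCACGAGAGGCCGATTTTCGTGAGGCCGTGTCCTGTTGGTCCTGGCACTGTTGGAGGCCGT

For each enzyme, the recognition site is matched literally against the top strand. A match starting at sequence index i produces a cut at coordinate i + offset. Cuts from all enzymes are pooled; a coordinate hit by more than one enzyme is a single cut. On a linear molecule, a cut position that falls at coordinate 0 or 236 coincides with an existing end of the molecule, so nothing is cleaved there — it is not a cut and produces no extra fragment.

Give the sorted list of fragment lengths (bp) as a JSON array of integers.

Per-enzyme occurrences:
  EstIX (AGGCCG, off=5): starts [17, 48, 101, 140, 182, 197, 229] → cuts [22, 53, 106, 145, 187, 202, 234]
  SqiIX (TGGTTACG, off=5): starts [25, 33, 54, 132, 164] → cuts [30, 38, 59, 137, 169]
  NpsIII (TTTTCG, off=2): starts [5, 85, 189] → cuts [7, 87, 191]
  WciII (CTGTTGG, off=3): starts [41, 69, 78, 109, 148, 207, 222] → cuts [44, 72, 81, 112, 151, 210, 225]
  UxaIV (AACCACG, off=2): starts [92, 125, 173] → cuts [94, 127, 175]

All cut coordinates (distinct, sorted): [7, 22, 30, 38, 44, 53, 59, 72, 81, 87, 94, 106, 112, 127, 137, 145, 151, 169, 175, 187, 191, 202, 210, 225, 234]

Fragments:
  [0,7): 7 bp
  [7,22): 15 bp
  [22,30): 8 bp
  [30,38): 8 bp
  [38,44): 6 bp
  [44,53): 9 bp
  [53,59): 6 bp
  [59,72): 13 bp
  [72,81): 9 bp
  [81,87): 6 bp
  [87,94): 7 bp
  [94,106): 12 bp
  [106,112): 6 bp
  [112,127): 15 bp
  [127,137): 10 bp
  [137,145): 8 bp
  [145,151): 6 bp
  [151,169): 18 bp
  [169,175): 6 bp
  [175,187): 12 bp
  [187,191): 4 bp
  [191,202): 11 bp
  [202,210): 8 bp
  [210,225): 15 bp
  [225,234): 9 bp
  [234,236): 2 bp

[2,4,6,6,6,6,6,6,7,7,8,8,8,8,9,9,9,10,11,12,12,13,15,15,15,18]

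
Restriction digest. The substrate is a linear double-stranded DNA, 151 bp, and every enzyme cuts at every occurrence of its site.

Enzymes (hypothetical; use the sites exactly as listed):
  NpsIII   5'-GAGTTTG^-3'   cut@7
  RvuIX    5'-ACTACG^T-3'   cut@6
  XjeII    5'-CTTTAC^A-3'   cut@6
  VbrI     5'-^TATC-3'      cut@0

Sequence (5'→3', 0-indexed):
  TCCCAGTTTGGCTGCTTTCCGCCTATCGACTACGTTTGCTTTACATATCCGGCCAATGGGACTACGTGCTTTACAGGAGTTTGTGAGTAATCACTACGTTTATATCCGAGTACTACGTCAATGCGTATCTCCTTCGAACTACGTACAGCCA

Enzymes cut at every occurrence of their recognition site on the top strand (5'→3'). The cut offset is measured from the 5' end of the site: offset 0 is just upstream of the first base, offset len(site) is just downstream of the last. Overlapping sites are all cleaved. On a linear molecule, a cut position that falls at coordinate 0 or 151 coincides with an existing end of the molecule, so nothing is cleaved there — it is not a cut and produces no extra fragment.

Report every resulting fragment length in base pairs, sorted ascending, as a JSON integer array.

[1,4,8,8,8,9,10,11,15,15,18,21,23]

Site scan:
  NpsIII (GAGTTTG, off=7): starts [76] → cuts [83]
  RvuIX (ACTACGT, off=6): starts [28, 60, 92, 111, 137] → cuts [34, 66, 98, 117, 143]
  XjeII (CTTTACA, off=6): starts [38, 68] → cuts [44, 74]
  VbrI (TATC, off=0): starts [23, 45, 102, 125] → cuts [23, 45, 102, 125]

All cut coordinates (distinct, sorted): [23, 34, 44, 45, 66, 74, 83, 98, 102, 117, 125, 143]

Fragments:
  [0,23): 23 bp
  [23,34): 11 bp
  [34,44): 10 bp
  [44,45): 1 bp
  [45,66): 21 bp
  [66,74): 8 bp
  [74,83): 9 bp
  [83,98): 15 bp
  [98,102): 4 bp
  [102,117): 15 bp
  [117,125): 8 bp
  [125,143): 18 bp
  [143,151): 8 bp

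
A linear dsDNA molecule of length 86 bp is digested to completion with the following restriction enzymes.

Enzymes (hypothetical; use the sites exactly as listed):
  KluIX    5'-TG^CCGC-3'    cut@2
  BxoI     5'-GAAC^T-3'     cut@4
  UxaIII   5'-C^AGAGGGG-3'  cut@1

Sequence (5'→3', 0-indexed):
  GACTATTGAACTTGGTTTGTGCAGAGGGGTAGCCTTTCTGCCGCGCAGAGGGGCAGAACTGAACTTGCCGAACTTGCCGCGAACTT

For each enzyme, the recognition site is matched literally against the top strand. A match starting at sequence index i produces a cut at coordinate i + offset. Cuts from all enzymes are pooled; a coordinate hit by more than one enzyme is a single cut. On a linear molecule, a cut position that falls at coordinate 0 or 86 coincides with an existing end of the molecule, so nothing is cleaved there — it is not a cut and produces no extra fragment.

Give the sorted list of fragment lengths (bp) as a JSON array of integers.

Site scan:
  KluIX TGCCGC/2: at [38, 74] ⇒ [40, 76]
  BxoI GAACT/4: at [7, 55, 60, 69, 80] ⇒ [11, 59, 64, 73, 84]
  UxaIII CAGAGGGG/1: at [21, 45] ⇒ [22, 46]

Pooled cuts: [11, 22, 40, 46, 59, 64, 73, 76, 84]

Fragments:
  [0,11): 11 bp
  [11,22): 11 bp
  [22,40): 18 bp
  [40,46): 6 bp
  [46,59): 13 bp
  [59,64): 5 bp
  [64,73): 9 bp
  [73,76): 3 bp
  [76,84): 8 bp
  [84,86): 2 bp

[2,3,5,6,8,9,11,11,13,18]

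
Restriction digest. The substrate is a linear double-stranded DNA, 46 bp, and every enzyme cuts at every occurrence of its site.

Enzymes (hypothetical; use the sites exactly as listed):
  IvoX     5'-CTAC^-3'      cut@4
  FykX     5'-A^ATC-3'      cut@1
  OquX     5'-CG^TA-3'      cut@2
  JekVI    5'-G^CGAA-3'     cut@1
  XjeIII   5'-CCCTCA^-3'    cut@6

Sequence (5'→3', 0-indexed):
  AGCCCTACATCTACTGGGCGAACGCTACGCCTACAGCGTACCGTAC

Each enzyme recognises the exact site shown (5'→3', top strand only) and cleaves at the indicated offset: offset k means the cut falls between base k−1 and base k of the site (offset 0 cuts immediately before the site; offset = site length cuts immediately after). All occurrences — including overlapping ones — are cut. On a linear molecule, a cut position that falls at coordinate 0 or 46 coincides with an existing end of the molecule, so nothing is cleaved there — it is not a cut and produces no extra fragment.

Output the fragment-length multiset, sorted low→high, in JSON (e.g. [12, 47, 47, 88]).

Site scan:
  IvoX (CTAC, off=4): starts [4, 10, 24, 30] → cuts [8, 14, 28, 34]
  FykX (AATC, off=1): no sites
  OquX (CGTA, off=2): starts [36, 41] → cuts [38, 43]
  JekVI (GCGAA, off=1): starts [17] → cuts [18]
  XjeIII (CCCTCA, off=6): no sites

Pooled cuts: [8, 14, 18, 28, 34, 38, 43]

Fragments:
  [0,8): 8 bp
  [8,14): 6 bp
  [14,18): 4 bp
  [18,28): 10 bp
  [28,34): 6 bp
  [34,38): 4 bp
  [38,43): 5 bp
  [43,46): 3 bp

[3,4,4,5,6,6,8,10]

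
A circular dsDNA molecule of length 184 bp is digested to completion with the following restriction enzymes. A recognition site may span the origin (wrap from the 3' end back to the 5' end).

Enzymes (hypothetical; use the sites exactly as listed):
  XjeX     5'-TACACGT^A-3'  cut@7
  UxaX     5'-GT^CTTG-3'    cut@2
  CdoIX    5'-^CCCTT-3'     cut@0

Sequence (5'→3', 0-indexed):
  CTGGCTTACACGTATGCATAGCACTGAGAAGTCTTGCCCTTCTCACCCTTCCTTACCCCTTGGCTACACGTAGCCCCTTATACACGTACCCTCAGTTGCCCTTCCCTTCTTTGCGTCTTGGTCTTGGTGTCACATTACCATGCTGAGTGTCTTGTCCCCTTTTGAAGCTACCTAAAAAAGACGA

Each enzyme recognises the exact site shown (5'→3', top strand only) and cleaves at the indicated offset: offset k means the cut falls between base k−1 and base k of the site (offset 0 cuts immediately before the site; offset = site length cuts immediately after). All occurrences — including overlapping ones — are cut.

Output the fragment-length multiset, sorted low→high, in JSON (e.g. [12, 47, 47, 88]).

[3,4,5,6,6,9,11,11,13,13,15,19,28,41]

Per-enzyme occurrences:
  XjeX TACACGTA/7: at [6, 64, 80] ⇒ [13, 71, 87]
  UxaX GTCTTG/2: at [30, 114, 120, 148] ⇒ [32, 116, 122, 150]
  CdoIX CCCTT/0: at [36, 45, 56, 74, 98, 103, 156] ⇒ [36, 45, 56, 74, 98, 103, 156]

All cut coordinates (distinct, sorted): [13, 32, 36, 45, 56, 71, 74, 87, 98, 103, 116, 122, 150, 156]

Fragments:
  13→32: 19 bp
  32→36: 4 bp
  36→45: 9 bp
  45→56: 11 bp
  56→71: 15 bp
  71→74: 3 bp
  74→87: 13 bp
  87→98: 11 bp
  98→103: 5 bp
  103→116: 13 bp
  116→122: 6 bp
  122→150: 28 bp
  150→156: 6 bp
  156→13 (wrap): 184-156+13 = 41 bp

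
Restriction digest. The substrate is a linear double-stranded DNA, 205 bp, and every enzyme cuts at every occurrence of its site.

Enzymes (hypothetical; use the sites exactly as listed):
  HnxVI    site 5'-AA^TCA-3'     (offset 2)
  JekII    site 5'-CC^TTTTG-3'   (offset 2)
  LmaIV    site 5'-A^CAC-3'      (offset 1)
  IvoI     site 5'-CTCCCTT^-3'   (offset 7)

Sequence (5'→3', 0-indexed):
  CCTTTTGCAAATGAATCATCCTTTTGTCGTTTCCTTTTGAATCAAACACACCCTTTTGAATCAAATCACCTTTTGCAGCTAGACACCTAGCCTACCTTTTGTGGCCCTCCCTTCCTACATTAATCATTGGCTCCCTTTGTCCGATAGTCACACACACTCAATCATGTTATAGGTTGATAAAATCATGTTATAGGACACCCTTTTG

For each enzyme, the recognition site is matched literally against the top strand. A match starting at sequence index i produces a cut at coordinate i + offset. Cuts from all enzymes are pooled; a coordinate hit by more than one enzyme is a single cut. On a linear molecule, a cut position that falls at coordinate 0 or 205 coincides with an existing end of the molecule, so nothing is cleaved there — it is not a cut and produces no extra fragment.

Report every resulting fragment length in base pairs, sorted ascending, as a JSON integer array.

Per-enzyme occurrences:
  HnxVI (AATCA, off=2): starts [13, 39, 58, 63, 121, 159, 180] → cuts [15, 41, 60, 65, 123, 161, 182]
  JekII (CCTTTTG, off=2): starts [0, 19, 32, 51, 68, 94, 198] → cuts [2, 21, 34, 53, 70, 96, 200]
  LmaIV (ACAC, off=1): starts [45, 47, 82, 149, 151, 153, 194] → cuts [46, 48, 83, 150, 152, 154, 195]
  IvoI (CTCCCTT, off=7): starts [106, 130] → cuts [113, 137]

Pooled cuts: [2, 15, 21, 34, 41, 46, 48, 53, 60, 65, 70, 83, 96, 113, 123, 137, 150, 152, 154, 161, 182, 195, 200]

Fragment lengths:
  [0,2): 2 bp
  [2,15): 13 bp
  [15,21): 6 bp
  [21,34): 13 bp
  [34,41): 7 bp
  [41,46): 5 bp
  [46,48): 2 bp
  [48,53): 5 bp
  [53,60): 7 bp
  [60,65): 5 bp
  [65,70): 5 bp
  [70,83): 13 bp
  [83,96): 13 bp
  [96,113): 17 bp
  [113,123): 10 bp
  [123,137): 14 bp
  [137,150): 13 bp
  [150,152): 2 bp
  [152,154): 2 bp
  [154,161): 7 bp
  [161,182): 21 bp
  [182,195): 13 bp
  [195,200): 5 bp
  [200,205): 5 bp

[2,2,2,2,5,5,5,5,5,5,6,7,7,7,10,13,13,13,13,13,13,14,17,21]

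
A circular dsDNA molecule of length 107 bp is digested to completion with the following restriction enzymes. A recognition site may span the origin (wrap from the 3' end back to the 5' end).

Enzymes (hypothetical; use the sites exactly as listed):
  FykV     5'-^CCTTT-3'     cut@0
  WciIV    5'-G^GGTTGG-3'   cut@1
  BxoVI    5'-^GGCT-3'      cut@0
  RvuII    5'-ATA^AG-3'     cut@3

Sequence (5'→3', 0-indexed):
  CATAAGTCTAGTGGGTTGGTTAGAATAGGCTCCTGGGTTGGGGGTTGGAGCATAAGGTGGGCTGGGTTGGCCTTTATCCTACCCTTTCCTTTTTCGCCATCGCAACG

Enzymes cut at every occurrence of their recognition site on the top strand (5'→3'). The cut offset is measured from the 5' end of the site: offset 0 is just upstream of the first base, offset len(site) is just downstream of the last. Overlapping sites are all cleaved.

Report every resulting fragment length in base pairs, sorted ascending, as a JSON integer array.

Site scan:
  FykV (CCTTT, off=0): starts [70, 82, 87] → cuts [70, 82, 87]
  WciIV (GGGTTGG, off=1): starts [12, 34, 41, 63] → cuts [13, 35, 42, 64]
  BxoVI (GGCT, off=0): starts [27, 59] → cuts [27, 59]
  RvuII (ATAAG, off=3): starts [1, 51] → cuts [4, 54]

Pooled cuts: [4, 13, 27, 35, 42, 54, 59, 64, 70, 82, 87]

Fragment lengths:
  4→13: 9 bp
  13→27: 14 bp
  27→35: 8 bp
  35→42: 7 bp
  42→54: 12 bp
  54→59: 5 bp
  59→64: 5 bp
  64→70: 6 bp
  70→82: 12 bp
  82→87: 5 bp
  87→4 (wrap): 107-87+4 = 24 bp

[5,5,5,6,7,8,9,12,12,14,24]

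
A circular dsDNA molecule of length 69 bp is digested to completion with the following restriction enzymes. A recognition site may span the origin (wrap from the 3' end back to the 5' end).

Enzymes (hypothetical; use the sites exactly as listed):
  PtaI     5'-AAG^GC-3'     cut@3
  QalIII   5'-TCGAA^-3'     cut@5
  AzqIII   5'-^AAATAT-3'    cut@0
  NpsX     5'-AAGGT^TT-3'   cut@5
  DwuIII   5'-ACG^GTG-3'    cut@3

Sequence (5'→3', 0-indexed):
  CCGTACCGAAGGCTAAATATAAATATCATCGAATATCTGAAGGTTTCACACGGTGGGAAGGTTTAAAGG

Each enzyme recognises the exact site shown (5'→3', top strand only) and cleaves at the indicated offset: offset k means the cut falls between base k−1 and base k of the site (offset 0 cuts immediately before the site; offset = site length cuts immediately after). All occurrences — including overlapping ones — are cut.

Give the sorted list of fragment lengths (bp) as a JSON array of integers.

[3,6,6,8,10,11,12,13]

Site scan:
  PtaI (AAGGC, off=3): starts [8, 65] → cuts [11, 68]
  QalIII (TCGAA, off=5): starts [28] → cuts [33]
  AzqIII (AAATAT, off=0): starts [14, 20] → cuts [14, 20]
  NpsX (AAGGTTT, off=5): starts [39, 57] → cuts [44, 62]
  DwuIII (ACGGTG, off=3): starts [49] → cuts [52]

Pooled cuts: [11, 14, 20, 33, 44, 52, 62, 68]

Fragments:
  11→14: 3 bp
  14→20: 6 bp
  20→33: 13 bp
  33→44: 11 bp
  44→52: 8 bp
  52→62: 10 bp
  62→68: 6 bp
  68→11 (wrap): 69-68+11 = 12 bp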